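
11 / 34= 0.32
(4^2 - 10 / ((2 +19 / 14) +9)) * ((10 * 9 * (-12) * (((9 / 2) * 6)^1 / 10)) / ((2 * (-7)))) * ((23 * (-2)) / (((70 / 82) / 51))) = -368548586064 / 42385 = -8695259.79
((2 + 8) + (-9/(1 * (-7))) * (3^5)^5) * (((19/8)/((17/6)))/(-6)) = -144886352216083/952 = -152191546445.47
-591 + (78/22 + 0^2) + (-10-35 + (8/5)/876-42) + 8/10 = -8114147/12045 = -673.65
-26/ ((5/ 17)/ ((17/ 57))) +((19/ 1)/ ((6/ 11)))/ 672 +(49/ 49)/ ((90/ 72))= -9772529/ 383040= -25.51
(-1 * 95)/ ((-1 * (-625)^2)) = 19/ 78125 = 0.00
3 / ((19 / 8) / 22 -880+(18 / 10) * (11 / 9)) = -2640 / 772369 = -0.00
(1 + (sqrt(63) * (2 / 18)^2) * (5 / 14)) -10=-9 + 5 * sqrt(7) / 378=-8.97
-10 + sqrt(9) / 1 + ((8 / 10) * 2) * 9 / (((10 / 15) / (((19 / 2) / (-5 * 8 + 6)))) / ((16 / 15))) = -5711 / 425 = -13.44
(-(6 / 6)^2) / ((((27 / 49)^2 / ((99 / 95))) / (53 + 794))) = -2907.10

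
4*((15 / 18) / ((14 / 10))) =50 / 21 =2.38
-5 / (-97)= 0.05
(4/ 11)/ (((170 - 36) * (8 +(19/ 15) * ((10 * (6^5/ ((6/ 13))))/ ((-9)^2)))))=3/ 2921468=0.00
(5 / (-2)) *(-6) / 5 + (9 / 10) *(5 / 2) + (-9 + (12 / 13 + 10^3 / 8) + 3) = 125.17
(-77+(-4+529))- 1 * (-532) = 980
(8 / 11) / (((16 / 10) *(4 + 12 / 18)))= 15 / 154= 0.10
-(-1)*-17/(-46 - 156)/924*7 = 17/26664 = 0.00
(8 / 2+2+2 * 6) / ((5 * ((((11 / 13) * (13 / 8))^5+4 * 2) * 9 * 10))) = 32768 / 10579875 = 0.00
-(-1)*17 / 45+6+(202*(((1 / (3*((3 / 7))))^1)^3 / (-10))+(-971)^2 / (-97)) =-3437760857 / 353565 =-9723.14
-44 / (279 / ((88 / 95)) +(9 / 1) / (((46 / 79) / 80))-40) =-89056 / 3031375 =-0.03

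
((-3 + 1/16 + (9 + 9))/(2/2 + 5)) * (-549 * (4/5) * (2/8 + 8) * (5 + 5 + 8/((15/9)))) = -53849763/400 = -134624.41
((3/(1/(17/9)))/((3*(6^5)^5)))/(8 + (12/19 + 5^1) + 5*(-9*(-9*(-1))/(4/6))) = -323/2887138394871406069284864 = -0.00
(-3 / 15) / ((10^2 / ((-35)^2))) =-49 / 20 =-2.45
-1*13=-13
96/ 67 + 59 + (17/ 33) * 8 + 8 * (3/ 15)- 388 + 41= -3104752/ 11055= -280.85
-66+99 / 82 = -5313 / 82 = -64.79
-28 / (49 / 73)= -41.71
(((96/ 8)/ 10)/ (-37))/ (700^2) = -3/ 45325000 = -0.00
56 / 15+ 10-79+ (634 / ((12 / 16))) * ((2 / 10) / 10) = -1209 / 25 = -48.36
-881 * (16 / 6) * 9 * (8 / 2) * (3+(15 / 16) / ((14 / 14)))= -333018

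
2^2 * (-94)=-376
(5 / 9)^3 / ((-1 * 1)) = -125 / 729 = -0.17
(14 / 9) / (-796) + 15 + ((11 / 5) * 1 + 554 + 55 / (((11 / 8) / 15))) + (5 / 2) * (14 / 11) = 231364577 / 197010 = 1174.38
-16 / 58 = -8 / 29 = -0.28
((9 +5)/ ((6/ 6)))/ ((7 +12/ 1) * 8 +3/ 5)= 10/ 109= 0.09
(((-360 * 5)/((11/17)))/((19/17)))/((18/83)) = -2398700/209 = -11477.03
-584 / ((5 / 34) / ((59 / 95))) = -1171504 / 475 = -2466.32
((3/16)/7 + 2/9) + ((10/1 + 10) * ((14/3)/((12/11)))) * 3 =258971/1008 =256.92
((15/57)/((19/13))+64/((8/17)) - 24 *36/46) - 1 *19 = 816994/8303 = 98.40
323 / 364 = 0.89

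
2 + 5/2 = 9/2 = 4.50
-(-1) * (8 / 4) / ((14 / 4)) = 0.57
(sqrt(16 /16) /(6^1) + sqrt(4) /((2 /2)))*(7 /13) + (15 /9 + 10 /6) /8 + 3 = 55 /12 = 4.58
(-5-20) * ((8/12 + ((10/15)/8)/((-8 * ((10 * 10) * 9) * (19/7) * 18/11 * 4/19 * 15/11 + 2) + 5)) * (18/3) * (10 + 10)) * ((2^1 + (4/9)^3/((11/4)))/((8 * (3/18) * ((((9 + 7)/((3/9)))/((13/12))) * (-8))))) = 274308258784625/31901798066688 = 8.60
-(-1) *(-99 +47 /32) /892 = -3121 /28544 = -0.11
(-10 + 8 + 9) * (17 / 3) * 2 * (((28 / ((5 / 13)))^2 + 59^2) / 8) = 26122999 / 300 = 87076.66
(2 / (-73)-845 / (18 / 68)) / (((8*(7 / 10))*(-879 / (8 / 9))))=20973080 / 36382689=0.58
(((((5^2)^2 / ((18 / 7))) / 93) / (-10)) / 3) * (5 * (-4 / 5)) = 875 / 2511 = 0.35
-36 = -36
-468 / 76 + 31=472 / 19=24.84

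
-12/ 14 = -6/ 7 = -0.86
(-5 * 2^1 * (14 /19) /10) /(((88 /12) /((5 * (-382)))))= 40110 /209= 191.91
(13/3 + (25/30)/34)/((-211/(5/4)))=-4445/172176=-0.03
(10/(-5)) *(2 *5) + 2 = -18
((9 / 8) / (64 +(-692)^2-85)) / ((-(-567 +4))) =9 / 2156708872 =0.00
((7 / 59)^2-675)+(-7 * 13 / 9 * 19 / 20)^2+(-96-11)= -77789569079 / 112784400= -689.72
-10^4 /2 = -5000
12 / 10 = 6 / 5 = 1.20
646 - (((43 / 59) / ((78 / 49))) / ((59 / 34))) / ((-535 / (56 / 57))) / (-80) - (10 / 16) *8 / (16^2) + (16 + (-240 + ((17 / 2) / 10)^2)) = 447994337911867 / 1059832500480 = 422.70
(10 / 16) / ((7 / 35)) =25 / 8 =3.12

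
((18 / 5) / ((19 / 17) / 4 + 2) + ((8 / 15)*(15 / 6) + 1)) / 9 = 9097 / 20925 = 0.43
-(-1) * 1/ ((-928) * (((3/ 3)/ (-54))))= 27/ 464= 0.06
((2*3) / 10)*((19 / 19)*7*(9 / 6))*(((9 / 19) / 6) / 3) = 63 / 380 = 0.17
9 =9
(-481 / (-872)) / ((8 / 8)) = 481 / 872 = 0.55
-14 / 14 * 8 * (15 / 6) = -20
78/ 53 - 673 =-35591/ 53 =-671.53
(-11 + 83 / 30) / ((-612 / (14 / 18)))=1729 / 165240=0.01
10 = 10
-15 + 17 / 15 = -208 / 15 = -13.87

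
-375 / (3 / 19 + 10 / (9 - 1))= -28500 / 107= -266.36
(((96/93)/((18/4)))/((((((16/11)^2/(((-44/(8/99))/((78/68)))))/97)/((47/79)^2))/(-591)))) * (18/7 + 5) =556838439744521/70423444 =7907003.81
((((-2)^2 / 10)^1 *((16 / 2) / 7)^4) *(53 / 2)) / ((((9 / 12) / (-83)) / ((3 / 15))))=-72073216 / 180075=-400.24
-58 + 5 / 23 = -1329 / 23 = -57.78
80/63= 1.27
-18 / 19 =-0.95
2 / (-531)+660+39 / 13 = 352051 / 531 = 663.00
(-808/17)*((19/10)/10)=-3838/425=-9.03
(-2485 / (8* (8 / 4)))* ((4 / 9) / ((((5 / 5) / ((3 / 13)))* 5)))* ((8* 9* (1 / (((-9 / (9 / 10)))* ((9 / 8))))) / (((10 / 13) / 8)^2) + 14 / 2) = 14189847 / 6500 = 2183.05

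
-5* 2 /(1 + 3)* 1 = -2.50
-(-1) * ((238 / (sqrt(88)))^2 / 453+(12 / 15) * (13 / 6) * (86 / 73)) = 4198919 / 1212530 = 3.46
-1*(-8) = 8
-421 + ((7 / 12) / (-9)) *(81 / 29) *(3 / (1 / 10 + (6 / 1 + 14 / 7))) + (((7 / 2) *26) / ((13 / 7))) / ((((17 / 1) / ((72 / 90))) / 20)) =-3327301 / 8874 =-374.95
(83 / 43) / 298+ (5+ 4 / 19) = 1270163 / 243466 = 5.22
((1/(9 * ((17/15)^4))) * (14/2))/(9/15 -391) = -196875/163032992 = -0.00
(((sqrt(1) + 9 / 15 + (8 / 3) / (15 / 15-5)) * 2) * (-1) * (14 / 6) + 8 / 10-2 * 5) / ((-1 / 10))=1220 / 9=135.56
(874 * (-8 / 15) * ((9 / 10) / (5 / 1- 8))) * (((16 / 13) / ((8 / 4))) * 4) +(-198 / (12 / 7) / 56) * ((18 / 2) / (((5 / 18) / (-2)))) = 621233 / 1300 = 477.87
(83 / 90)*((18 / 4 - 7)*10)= -415 / 18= -23.06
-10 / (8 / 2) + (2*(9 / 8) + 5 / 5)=3 / 4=0.75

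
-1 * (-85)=85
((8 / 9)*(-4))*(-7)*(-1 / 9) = -224 / 81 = -2.77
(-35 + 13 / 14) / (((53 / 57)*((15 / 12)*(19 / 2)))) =-108 / 35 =-3.09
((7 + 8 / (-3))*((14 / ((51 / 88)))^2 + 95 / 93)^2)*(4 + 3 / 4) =548759812670255407 / 78016297932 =7033912.49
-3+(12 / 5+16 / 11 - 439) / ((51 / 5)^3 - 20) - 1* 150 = -31377494 / 204523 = -153.42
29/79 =0.37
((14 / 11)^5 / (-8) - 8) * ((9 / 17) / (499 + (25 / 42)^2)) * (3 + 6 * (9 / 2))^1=-645662314080 / 2411680263487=-0.27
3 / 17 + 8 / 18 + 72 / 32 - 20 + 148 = 80093 / 612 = 130.87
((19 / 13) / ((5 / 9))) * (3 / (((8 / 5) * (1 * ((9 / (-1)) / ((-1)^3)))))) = 0.55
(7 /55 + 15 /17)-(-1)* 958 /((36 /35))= 15692267 /16830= 932.40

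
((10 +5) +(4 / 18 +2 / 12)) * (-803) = -222431 / 18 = -12357.28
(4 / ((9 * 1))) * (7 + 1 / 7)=200 / 63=3.17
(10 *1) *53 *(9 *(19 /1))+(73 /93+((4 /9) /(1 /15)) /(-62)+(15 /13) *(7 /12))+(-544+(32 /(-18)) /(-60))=19604815663 /217620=90087.38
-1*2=-2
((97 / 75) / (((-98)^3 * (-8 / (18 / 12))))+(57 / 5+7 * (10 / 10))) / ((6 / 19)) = 43872097041 / 752953600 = 58.27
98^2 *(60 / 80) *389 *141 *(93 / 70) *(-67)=-351675278451 / 10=-35167527845.10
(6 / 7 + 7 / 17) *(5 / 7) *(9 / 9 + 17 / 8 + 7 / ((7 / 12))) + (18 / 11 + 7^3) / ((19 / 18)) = 473831227 / 1392776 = 340.21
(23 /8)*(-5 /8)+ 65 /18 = 1045 /576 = 1.81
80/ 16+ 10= 15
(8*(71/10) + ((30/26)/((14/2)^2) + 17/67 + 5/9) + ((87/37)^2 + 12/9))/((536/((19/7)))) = 805471163641/2466226927710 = 0.33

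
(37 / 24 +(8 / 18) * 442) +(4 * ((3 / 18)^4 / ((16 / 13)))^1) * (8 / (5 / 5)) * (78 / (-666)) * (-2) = 14241083 / 71928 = 197.99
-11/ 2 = -5.50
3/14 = 0.21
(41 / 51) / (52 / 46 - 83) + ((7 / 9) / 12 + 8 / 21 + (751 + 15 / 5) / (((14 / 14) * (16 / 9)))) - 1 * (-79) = 3481809731 / 6914376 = 503.56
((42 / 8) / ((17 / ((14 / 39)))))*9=441 / 442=1.00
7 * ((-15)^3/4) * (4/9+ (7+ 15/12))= -821625/16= -51351.56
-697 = -697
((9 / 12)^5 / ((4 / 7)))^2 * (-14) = -20253807 / 8388608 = -2.41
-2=-2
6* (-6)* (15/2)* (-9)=2430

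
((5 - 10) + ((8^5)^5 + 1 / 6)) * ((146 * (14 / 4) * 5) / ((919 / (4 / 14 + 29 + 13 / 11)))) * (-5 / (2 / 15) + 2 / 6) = -7213987908979744124062851208655 / 60654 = -118936721551418605929746600.00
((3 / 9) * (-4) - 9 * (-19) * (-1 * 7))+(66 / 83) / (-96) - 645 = -7343873 / 3984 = -1843.34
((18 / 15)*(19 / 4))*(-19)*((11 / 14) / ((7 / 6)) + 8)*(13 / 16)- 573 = -2095179 / 1568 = -1336.21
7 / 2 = 3.50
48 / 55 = 0.87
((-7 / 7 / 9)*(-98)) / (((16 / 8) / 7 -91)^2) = 4802 / 3629025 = 0.00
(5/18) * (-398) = -995/9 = -110.56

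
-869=-869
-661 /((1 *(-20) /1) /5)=661 /4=165.25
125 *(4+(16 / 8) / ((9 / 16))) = 8500 / 9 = 944.44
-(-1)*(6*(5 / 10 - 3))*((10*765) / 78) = -19125 / 13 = -1471.15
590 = 590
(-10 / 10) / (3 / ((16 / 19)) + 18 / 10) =-80 / 429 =-0.19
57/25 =2.28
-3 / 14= -0.21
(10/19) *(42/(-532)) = -15/361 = -0.04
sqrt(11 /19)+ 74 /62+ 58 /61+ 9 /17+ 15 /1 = sqrt(209) /19+ 568159 /32147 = 18.43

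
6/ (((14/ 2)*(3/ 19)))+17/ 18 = 803/ 126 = 6.37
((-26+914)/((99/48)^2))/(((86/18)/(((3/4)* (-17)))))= -2898432/5203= -557.07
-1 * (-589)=589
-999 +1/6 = -5993/6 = -998.83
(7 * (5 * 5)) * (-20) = -3500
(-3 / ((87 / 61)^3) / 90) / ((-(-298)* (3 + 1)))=-226981 / 23548067280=-0.00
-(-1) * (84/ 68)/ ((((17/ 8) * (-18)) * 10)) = -14/ 4335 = -0.00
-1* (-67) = 67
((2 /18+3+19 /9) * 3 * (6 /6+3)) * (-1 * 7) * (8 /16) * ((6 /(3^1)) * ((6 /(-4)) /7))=94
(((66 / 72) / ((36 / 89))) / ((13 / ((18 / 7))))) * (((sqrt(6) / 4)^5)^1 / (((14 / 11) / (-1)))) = -32307 * sqrt(6) / 2609152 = -0.03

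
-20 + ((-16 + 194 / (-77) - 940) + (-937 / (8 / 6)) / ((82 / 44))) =-8559289 / 6314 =-1355.60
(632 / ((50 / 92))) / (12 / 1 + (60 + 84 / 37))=268916 / 17175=15.66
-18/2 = -9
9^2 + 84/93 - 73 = 276/31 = 8.90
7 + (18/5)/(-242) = 4226/605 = 6.99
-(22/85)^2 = -484/7225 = -0.07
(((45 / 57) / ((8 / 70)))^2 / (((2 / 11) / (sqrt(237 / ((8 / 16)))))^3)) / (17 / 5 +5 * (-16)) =-434725396875 * sqrt(474) / 8848832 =-1069592.22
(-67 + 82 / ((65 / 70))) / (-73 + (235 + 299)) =277 / 5993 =0.05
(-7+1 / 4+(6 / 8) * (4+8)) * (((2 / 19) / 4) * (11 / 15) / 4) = 0.01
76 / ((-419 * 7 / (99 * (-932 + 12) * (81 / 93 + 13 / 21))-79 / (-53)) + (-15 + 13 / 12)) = -6.13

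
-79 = -79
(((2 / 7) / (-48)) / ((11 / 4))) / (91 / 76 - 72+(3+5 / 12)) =19 / 591514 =0.00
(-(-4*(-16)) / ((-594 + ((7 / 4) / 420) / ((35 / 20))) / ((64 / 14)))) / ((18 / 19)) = 389120 / 748437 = 0.52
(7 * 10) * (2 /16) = 35 /4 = 8.75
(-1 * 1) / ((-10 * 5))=1 / 50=0.02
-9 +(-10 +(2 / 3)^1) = -55 / 3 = -18.33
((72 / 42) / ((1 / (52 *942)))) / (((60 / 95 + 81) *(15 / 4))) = 4963712 / 18095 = 274.31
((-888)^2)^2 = 621801639936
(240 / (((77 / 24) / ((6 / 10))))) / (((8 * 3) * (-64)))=-9 / 308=-0.03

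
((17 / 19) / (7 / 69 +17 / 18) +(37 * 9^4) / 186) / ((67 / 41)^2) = 1119809864889 / 2289722186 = 489.06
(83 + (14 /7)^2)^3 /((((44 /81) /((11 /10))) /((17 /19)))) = 906758631 /760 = 1193103.46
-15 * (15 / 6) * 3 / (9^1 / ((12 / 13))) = -150 / 13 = -11.54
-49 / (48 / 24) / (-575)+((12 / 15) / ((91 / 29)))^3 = 256426111 / 4333033250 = 0.06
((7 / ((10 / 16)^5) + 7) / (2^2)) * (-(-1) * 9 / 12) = 753753 / 50000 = 15.08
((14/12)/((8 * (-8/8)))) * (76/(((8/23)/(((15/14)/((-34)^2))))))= -2185/73984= -0.03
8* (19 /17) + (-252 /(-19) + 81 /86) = 642955 /27778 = 23.15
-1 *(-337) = 337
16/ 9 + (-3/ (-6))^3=1.90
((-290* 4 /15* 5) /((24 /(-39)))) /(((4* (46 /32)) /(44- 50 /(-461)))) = 51106120 /10603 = 4819.97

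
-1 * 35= -35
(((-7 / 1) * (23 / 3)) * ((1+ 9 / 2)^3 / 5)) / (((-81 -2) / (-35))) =-1500037 / 1992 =-753.03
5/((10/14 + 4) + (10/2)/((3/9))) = 35/138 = 0.25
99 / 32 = 3.09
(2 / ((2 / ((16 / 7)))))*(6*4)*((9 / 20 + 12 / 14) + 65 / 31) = 1418208 / 7595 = 186.73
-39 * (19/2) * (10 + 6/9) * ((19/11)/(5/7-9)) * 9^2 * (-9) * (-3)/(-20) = -143690274/1595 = -90087.95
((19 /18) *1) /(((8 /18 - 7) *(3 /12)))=-0.64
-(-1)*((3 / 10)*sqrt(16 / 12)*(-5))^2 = 3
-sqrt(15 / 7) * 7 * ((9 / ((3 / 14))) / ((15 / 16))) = -224 * sqrt(105) / 5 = -459.06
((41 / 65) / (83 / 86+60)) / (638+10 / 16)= 28208 / 1741121655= 0.00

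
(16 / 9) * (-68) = -1088 / 9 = -120.89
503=503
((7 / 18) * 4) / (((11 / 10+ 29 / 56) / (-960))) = -1254400 / 1359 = -923.03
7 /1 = 7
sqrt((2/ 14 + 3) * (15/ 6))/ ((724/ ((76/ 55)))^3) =6859 * sqrt(385)/ 6905924612125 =0.00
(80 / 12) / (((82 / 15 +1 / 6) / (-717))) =-143400 / 169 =-848.52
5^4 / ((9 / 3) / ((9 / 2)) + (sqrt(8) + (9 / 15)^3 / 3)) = -64921875 / 1048271 + 175781250 * sqrt(2) / 1048271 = 175.21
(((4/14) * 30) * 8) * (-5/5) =-480/7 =-68.57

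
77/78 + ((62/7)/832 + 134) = 1179341/8736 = 135.00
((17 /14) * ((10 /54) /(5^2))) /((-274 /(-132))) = 0.00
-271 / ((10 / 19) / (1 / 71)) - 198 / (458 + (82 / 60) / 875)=-65594288609 / 8536004110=-7.68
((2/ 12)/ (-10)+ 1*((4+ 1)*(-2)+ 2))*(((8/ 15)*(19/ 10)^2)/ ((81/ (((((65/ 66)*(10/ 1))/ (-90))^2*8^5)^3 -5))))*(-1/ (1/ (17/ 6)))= 24478293069646377474314064887/ 750511728116725261500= 32615470.42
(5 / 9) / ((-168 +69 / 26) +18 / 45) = -0.00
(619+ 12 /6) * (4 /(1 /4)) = 9936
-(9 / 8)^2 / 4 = -81 / 256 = -0.32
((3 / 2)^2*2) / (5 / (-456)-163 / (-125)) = 256500 / 73703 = 3.48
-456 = -456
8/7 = 1.14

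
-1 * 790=-790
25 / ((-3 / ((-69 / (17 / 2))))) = 1150 / 17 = 67.65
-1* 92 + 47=-45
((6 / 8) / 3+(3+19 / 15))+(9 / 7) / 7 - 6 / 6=10879 / 2940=3.70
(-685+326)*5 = -1795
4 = 4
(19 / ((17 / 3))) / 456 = 1 / 136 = 0.01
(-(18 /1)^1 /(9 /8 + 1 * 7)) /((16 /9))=-81 /65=-1.25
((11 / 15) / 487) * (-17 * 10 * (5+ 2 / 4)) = -2057 / 1461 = -1.41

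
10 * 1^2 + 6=16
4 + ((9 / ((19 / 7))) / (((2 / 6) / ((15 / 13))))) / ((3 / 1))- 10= -2.17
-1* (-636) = 636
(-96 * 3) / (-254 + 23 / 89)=25632 / 22583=1.14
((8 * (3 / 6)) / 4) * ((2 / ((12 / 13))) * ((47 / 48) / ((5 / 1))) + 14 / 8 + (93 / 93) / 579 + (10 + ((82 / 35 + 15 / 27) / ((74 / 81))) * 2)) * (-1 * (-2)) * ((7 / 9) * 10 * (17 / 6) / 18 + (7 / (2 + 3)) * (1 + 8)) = 1279586303171 / 2498778720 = 512.08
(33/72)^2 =121/576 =0.21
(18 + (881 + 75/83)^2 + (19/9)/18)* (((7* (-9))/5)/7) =-868007666263/620010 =-1399989.78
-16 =-16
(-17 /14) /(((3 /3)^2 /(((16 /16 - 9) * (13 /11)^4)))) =1942148 /102487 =18.95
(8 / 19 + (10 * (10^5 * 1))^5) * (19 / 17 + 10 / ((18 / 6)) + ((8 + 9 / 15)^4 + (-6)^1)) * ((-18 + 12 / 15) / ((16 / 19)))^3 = -990184067121345708333333333333750252940542321 / 21250000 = -46596897276298621568627450000000000000.00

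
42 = 42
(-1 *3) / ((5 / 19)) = -11.40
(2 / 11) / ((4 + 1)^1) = 2 / 55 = 0.04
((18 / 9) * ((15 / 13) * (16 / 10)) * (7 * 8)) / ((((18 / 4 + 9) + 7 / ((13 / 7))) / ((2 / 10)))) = 5376 / 2245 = 2.39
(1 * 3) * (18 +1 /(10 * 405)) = 72901 /1350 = 54.00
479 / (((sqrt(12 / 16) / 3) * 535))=958 * sqrt(3) / 535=3.10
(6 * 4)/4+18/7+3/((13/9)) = 969/91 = 10.65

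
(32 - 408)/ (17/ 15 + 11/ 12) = -7520/ 41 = -183.41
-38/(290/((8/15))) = -152/2175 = -0.07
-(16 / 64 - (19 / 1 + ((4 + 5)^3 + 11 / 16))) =11975 / 16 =748.44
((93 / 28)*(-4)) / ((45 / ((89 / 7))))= -2759 / 735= -3.75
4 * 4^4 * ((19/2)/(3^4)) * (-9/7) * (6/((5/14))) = -38912/15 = -2594.13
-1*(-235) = 235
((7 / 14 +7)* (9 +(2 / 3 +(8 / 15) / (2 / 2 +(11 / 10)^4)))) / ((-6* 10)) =-730589 / 591384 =-1.24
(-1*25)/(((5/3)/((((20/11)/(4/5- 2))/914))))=125/5027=0.02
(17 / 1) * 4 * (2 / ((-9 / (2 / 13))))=-272 / 117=-2.32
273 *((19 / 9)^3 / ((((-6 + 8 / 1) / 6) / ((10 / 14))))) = 445835 / 81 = 5504.14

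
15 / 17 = 0.88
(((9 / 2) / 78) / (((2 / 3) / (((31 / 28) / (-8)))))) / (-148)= 279 / 3447808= 0.00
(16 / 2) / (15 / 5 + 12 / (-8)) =16 / 3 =5.33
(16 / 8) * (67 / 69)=134 / 69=1.94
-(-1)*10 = 10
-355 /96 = -3.70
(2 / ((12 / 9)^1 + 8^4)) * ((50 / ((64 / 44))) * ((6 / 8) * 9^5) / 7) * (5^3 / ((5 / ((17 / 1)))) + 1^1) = 31129156575 / 688352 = 45222.73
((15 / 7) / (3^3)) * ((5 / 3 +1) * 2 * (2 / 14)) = 80 / 1323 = 0.06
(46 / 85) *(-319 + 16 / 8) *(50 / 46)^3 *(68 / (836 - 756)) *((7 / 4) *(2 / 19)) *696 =-241316250 / 10051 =-24009.18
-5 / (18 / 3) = -5 / 6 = -0.83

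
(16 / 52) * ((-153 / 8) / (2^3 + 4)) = -51 / 104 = -0.49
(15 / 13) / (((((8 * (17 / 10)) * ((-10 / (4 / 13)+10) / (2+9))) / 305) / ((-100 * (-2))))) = -1677500 / 663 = -2530.17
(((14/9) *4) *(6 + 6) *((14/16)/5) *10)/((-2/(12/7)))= -112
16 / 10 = 8 / 5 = 1.60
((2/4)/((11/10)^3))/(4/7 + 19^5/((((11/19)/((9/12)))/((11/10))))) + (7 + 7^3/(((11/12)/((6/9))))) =337232504149401/1314979632791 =256.45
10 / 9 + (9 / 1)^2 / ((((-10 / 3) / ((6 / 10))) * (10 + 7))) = 0.25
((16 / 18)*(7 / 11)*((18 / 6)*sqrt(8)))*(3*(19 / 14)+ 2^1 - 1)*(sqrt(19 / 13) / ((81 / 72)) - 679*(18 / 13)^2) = -31660.58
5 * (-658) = -3290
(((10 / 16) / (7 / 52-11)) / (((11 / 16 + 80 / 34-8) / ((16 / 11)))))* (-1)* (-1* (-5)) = -141440 / 1676807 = -0.08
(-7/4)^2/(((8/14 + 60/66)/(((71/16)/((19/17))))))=4554011/554496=8.21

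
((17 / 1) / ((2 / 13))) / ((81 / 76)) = 8398 / 81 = 103.68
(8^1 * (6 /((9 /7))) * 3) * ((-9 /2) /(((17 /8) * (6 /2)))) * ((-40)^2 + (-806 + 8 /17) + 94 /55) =-1000511232 /15895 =-62945.03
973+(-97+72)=948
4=4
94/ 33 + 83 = 2833/ 33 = 85.85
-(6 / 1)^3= -216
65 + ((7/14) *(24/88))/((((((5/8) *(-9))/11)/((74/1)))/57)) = -5299/5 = -1059.80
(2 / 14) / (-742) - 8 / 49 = -849 / 5194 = -0.16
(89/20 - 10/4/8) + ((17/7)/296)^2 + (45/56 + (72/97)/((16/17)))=11930553513/2082194240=5.73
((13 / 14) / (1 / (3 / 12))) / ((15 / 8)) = 13 / 105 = 0.12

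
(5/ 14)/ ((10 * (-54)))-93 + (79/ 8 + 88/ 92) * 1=-1428757/ 17388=-82.17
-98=-98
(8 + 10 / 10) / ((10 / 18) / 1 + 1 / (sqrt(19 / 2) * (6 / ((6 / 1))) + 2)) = -81 / 13 + 729 * sqrt(38) / 247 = 11.96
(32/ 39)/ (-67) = -32/ 2613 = -0.01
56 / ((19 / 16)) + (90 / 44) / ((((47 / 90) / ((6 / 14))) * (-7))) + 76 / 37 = 872149743 / 17809099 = 48.97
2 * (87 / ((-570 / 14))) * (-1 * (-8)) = -3248 / 95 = -34.19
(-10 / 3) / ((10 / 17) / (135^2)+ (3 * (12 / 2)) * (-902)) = 103275 / 503031869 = 0.00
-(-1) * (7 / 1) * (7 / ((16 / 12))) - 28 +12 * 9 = 467 / 4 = 116.75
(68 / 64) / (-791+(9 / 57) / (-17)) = -5491 / 4087936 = -0.00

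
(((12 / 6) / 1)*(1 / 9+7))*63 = 896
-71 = -71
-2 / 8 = -1 / 4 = -0.25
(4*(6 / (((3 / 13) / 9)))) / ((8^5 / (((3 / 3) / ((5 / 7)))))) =819 / 20480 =0.04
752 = 752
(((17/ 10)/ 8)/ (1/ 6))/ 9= 17/ 120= 0.14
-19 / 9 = -2.11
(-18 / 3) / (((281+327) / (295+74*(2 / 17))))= -15489 / 5168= -3.00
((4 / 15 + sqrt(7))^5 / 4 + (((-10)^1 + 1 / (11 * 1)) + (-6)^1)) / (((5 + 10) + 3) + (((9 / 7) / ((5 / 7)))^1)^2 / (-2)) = 12637132 / 273648375 + 546781 * sqrt(7) / 663390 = 2.23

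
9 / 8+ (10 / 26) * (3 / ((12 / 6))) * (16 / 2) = 597 / 104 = 5.74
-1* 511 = -511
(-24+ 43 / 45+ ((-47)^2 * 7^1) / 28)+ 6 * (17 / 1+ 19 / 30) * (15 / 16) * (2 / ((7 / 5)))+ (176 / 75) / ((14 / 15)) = 673.42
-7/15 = -0.47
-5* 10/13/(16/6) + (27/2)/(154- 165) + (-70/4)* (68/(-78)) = 12.59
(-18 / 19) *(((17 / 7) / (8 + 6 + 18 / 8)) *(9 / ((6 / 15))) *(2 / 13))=-11016 / 22477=-0.49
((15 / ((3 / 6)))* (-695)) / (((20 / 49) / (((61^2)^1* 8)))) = -1520623860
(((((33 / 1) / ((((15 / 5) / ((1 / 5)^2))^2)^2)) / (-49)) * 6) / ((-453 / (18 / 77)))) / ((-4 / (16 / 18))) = -8 / 546254296875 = -0.00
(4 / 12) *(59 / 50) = 59 / 150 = 0.39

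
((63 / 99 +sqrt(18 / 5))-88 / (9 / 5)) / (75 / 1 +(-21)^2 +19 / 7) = -0.09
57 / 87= 19 / 29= 0.66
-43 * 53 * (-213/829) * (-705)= -342226035/829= -412817.90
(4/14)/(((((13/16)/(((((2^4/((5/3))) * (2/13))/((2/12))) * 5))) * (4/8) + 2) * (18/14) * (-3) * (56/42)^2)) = -768/37033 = -0.02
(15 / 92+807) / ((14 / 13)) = 965367 / 1288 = 749.51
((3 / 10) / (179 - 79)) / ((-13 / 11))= -33 / 13000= -0.00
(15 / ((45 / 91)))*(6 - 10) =-364 / 3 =-121.33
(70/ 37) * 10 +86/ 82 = 30291/ 1517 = 19.97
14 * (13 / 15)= 182 / 15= 12.13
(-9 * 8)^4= 26873856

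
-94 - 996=-1090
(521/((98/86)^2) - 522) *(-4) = 1159972/2401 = 483.12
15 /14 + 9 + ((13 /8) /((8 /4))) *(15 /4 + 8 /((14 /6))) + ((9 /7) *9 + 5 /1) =14549 /448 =32.48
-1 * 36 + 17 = -19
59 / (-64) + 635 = 40581 / 64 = 634.08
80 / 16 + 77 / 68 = 417 / 68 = 6.13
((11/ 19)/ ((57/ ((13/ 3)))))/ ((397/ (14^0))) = 143/ 1289853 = 0.00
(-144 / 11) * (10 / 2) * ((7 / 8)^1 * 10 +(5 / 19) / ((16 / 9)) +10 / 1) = -1236.96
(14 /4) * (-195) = -1365 /2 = -682.50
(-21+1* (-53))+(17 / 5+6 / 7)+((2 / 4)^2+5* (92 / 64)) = -34891 / 560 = -62.31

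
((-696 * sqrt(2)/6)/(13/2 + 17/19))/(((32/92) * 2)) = -12673 * sqrt(2)/562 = -31.89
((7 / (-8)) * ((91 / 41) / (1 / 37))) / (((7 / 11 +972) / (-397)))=7917371 / 269944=29.33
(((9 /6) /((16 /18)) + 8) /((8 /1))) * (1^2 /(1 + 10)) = 155 /1408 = 0.11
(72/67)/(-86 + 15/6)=-144/11189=-0.01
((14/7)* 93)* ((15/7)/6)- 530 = -3245/7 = -463.57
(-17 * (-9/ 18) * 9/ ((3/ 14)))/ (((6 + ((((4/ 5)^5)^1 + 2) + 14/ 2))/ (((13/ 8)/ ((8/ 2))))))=14503125/ 1532768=9.46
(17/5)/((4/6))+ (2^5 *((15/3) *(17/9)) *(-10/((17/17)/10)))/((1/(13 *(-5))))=1964449.54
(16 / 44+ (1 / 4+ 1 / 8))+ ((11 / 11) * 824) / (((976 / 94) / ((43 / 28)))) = 4607341 / 37576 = 122.61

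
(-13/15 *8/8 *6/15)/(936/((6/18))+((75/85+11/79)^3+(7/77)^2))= -7620557709622/61750136495429325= -0.00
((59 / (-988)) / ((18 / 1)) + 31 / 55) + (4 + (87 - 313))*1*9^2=-17588005781 / 978120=-17981.44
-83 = -83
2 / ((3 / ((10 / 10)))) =2 / 3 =0.67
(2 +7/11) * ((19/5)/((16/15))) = 1653/176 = 9.39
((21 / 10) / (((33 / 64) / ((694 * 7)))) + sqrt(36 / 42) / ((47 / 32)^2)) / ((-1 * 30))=-544096 / 825 - 512 * sqrt(42) / 231945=-659.52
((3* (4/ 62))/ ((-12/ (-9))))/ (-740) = -9/ 45880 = -0.00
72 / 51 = 24 / 17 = 1.41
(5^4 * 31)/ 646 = 19375/ 646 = 29.99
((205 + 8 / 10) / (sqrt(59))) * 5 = 1029 * sqrt(59) / 59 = 133.96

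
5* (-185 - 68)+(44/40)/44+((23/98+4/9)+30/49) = -22291379/17640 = -1263.68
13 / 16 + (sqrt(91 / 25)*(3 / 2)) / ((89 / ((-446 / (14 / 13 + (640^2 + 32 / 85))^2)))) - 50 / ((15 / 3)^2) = -19 / 16 - 163373145*sqrt(91) / 18232135534469296004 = -1.19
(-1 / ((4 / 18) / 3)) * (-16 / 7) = 216 / 7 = 30.86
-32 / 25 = -1.28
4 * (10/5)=8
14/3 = 4.67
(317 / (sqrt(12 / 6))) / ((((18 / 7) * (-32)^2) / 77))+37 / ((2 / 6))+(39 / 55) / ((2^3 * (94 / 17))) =170863 * sqrt(2) / 36864+4591623 / 41360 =117.57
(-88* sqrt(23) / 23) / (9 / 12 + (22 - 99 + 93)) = -1.10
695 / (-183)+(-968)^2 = 171474697 / 183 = 937020.20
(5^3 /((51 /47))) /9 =5875 /459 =12.80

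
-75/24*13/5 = -65/8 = -8.12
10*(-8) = -80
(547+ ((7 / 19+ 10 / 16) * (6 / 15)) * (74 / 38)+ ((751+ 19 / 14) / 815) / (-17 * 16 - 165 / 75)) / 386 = 2062232595389 / 1453203204040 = 1.42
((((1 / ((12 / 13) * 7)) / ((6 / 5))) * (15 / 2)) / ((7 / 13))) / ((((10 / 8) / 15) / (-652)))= -688675 / 49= -14054.59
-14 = -14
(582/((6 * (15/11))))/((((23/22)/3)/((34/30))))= 399058/1725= 231.34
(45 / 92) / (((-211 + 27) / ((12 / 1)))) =-135 / 4232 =-0.03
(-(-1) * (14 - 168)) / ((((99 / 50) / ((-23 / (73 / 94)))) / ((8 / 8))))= 1513400 / 657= 2303.50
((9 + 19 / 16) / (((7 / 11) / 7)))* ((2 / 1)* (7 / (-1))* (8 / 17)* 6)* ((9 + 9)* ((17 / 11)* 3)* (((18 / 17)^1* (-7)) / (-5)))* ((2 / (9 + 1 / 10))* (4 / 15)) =-35489664 / 1105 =-32117.34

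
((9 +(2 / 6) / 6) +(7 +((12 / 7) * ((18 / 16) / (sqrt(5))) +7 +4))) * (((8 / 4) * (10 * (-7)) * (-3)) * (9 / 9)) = 162 * sqrt(5) +34090 / 3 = 11725.58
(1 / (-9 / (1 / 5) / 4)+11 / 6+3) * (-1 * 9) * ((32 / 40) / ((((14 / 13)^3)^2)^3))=-6859779824069400980869 / 762283668233279897600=-9.00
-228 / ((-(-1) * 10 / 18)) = -410.40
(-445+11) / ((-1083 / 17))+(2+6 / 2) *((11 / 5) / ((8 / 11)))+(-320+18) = -2426461 / 8664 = -280.06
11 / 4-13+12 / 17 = -649 / 68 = -9.54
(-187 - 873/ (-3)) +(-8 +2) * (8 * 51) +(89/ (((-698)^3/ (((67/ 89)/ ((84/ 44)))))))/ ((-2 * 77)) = -234353371389245/ 99980107248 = -2344.00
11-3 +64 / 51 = 472 / 51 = 9.25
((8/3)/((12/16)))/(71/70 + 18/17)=38080/22203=1.72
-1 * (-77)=77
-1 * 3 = -3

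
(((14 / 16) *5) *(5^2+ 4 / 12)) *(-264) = -29260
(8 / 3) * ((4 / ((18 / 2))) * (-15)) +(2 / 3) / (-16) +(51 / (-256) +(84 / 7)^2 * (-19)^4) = 43237338581 / 2304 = 18766205.98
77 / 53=1.45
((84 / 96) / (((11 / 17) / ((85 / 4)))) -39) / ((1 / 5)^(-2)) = -3613 / 8800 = -0.41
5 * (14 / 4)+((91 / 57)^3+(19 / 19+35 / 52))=223823113 / 9630036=23.24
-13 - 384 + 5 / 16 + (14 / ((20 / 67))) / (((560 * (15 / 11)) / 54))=-393371 / 1000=-393.37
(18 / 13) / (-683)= -18 / 8879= -0.00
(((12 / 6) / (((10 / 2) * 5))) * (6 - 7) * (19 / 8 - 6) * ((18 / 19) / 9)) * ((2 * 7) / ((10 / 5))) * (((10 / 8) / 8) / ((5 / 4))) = 203 / 7600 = 0.03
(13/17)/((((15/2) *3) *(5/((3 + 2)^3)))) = 130/153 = 0.85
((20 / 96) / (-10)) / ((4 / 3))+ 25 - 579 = -35457 / 64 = -554.02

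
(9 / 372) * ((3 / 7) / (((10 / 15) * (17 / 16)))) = 54 / 3689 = 0.01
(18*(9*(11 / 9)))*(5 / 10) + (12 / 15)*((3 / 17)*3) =8451 / 85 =99.42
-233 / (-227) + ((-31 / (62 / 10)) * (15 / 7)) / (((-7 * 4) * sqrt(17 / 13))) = 75 * sqrt(221) / 3332 + 233 / 227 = 1.36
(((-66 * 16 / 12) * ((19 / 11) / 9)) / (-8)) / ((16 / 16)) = 19 / 9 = 2.11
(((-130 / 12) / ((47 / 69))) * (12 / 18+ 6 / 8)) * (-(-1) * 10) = -127075 / 564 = -225.31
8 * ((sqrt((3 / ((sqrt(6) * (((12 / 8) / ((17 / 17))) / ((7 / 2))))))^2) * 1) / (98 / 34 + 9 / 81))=714 * sqrt(6) / 229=7.64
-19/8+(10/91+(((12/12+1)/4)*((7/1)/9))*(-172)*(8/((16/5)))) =-169.49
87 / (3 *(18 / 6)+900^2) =29 / 270003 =0.00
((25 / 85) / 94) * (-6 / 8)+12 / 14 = 38247 / 44744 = 0.85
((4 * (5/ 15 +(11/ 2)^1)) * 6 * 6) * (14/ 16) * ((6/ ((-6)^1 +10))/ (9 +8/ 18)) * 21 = 83349/ 34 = 2451.44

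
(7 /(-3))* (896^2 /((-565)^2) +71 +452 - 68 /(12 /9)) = -1107.20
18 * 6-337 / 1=-229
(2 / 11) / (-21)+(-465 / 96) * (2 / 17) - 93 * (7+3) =-58470109 / 62832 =-930.58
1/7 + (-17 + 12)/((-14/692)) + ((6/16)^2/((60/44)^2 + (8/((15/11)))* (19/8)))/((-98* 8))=355657392177/1438244864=247.29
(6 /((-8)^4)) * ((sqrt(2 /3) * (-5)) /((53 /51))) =-255 * sqrt(6) /108544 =-0.01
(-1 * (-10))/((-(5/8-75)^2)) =-128/70805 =-0.00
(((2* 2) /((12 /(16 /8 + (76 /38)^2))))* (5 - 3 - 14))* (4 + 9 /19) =-2040 /19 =-107.37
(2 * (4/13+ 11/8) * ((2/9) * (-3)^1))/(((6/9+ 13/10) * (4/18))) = -7875/1534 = -5.13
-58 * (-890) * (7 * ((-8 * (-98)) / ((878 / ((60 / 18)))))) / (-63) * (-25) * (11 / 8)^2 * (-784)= -7498347010000 / 11853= -632611744.71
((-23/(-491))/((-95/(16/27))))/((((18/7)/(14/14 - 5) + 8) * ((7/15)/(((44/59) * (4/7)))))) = -0.00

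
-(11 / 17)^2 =-121 / 289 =-0.42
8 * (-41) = -328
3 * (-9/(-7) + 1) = 48/7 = 6.86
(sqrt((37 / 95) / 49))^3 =37 *sqrt(3515) / 3095575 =0.00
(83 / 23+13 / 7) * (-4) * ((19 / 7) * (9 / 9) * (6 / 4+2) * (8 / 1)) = -267520 / 161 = -1661.61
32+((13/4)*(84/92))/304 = 895249/27968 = 32.01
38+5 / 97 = 3691 / 97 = 38.05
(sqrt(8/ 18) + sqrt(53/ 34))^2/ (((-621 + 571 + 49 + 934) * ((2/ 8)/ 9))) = 8 * sqrt(1802)/ 5287 + 1226/ 15861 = 0.14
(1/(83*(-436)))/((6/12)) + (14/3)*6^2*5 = 15198959/18094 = 840.00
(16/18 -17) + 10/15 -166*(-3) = 4343/9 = 482.56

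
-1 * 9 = -9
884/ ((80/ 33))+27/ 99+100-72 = 86443/ 220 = 392.92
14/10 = 7/5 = 1.40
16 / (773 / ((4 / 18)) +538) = 32 / 8033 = 0.00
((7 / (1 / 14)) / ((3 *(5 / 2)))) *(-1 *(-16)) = 3136 / 15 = 209.07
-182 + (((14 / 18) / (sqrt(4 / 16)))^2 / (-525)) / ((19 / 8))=-21007574 / 115425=-182.00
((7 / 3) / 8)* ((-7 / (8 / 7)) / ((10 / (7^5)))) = -5764801 / 1920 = -3002.50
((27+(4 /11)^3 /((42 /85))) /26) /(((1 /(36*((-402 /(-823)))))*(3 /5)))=30.54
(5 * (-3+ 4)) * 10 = 50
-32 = -32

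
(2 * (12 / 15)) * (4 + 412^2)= 1357984 / 5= 271596.80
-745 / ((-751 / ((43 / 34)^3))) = 59232715 / 29517304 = 2.01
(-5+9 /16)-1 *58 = -999 /16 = -62.44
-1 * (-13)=13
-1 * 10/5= -2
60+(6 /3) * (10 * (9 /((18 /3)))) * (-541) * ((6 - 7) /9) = 5590 /3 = 1863.33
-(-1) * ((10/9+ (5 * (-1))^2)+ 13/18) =161/6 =26.83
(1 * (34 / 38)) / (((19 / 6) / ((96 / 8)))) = 1224 / 361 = 3.39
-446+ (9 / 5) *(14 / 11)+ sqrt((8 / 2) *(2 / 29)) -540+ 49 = -934.18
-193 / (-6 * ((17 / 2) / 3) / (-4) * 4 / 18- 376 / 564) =-3474 / 5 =-694.80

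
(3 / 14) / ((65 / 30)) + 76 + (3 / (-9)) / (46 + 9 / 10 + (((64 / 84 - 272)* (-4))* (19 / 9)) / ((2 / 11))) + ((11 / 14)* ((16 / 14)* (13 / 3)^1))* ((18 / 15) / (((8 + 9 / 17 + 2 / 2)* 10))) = 2347374413303851 / 30826525745925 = 76.15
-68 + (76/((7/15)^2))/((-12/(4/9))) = -11896/147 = -80.93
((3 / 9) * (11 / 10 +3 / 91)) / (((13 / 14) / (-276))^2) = 366508128 / 10985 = 33364.42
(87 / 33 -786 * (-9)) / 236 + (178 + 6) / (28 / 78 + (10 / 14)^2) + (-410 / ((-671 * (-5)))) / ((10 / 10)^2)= 5776068825 / 23911756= 241.56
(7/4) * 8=14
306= 306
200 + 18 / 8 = 809 / 4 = 202.25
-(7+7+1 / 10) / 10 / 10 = -141 / 1000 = -0.14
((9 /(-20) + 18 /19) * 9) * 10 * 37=62937 /38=1656.24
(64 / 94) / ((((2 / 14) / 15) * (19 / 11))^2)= 42688800 / 16967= 2515.99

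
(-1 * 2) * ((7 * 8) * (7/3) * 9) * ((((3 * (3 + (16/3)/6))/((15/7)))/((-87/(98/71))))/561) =3764768/10395891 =0.36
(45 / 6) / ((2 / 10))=75 / 2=37.50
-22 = -22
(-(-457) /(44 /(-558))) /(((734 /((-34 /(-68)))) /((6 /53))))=-382509 /855844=-0.45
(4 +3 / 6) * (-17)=-153 / 2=-76.50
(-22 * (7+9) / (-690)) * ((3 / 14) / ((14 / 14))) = 88 / 805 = 0.11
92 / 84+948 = 19931 / 21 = 949.10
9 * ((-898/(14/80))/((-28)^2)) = -20205/343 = -58.91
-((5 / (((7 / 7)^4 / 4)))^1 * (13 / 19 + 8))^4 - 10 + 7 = -118592100390963 / 130321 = -909999926.27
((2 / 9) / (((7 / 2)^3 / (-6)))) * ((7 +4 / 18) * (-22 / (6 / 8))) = 183040 / 27783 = 6.59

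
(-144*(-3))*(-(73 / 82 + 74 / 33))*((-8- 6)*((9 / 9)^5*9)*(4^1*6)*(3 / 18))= 307613376 / 451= 682069.57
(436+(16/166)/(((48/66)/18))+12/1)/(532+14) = 18691/22659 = 0.82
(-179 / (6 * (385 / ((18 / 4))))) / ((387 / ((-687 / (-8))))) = -40991 / 529760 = -0.08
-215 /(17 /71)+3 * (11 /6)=-30343 /34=-892.44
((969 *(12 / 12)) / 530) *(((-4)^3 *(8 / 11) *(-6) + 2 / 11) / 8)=28101 / 440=63.87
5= 5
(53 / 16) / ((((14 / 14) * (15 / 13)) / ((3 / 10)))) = 0.86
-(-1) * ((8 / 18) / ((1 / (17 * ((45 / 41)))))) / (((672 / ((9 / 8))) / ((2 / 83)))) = 255 / 762272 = 0.00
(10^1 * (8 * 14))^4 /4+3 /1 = 393379840003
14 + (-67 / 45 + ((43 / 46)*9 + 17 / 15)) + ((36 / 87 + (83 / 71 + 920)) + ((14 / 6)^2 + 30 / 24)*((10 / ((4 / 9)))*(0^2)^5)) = 4021917611 / 4262130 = 943.64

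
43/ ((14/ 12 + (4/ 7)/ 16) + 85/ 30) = 10.65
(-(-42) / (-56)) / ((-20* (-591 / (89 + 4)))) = -93 / 15760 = -0.01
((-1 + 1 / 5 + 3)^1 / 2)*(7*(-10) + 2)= -374 / 5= -74.80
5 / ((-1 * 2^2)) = -5 / 4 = -1.25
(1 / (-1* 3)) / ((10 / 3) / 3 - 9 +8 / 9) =1 / 21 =0.05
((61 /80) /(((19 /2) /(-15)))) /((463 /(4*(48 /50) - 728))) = 414129 /219925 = 1.88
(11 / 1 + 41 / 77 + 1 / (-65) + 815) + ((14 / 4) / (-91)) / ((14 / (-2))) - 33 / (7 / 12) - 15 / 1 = 7557061 / 10010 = 754.95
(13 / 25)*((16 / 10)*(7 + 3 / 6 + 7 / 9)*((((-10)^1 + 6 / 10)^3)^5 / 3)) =-93466823022156213113566477564 / 102996826171875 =-907472846456300.68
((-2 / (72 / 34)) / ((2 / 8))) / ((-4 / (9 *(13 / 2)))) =221 / 4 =55.25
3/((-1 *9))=-1/3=-0.33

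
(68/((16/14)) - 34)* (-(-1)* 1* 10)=255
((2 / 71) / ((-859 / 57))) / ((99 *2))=-19 / 2012637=-0.00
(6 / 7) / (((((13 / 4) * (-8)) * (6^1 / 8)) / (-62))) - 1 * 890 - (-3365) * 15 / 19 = 3059127 / 1729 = 1769.30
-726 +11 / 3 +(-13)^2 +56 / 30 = -551.47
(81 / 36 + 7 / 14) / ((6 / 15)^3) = 1375 / 32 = 42.97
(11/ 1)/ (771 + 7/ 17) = 187/ 13114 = 0.01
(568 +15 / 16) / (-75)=-9103 / 1200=-7.59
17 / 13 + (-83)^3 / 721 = -7420974 / 9373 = -791.74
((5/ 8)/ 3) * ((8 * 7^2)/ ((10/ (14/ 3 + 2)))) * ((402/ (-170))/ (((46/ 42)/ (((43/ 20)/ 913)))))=-988183/ 3569830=-0.28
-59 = -59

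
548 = 548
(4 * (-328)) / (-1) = 1312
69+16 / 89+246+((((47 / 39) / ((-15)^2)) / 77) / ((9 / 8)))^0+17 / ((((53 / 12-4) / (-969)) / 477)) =-8391798528 / 445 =-18857974.22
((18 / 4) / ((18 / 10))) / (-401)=-5 / 802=-0.01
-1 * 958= -958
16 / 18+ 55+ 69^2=43352 / 9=4816.89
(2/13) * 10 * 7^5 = 336140/13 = 25856.92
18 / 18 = 1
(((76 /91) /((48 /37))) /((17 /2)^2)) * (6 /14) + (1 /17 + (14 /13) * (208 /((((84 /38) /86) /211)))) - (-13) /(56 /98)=4062161114621 /2209116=1838817.48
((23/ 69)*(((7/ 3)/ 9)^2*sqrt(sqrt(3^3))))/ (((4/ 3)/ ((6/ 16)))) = 49*3^(3/ 4)/ 7776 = 0.01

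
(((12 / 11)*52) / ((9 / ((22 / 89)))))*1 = 416 / 267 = 1.56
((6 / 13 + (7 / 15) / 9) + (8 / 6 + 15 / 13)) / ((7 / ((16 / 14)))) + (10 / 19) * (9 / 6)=2090357 / 1633905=1.28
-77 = -77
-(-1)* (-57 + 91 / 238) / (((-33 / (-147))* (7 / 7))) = -8575 / 34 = -252.21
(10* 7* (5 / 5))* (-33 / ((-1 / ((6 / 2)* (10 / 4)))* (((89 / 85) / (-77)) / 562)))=-63726374250 / 89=-716026676.97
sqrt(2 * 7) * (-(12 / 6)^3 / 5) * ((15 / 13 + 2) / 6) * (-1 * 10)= 328 * sqrt(14) / 39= 31.47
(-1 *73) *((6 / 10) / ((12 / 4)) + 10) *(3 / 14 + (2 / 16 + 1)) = -55845 / 56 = -997.23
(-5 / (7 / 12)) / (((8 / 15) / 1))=-16.07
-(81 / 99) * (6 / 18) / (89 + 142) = -1 / 847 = -0.00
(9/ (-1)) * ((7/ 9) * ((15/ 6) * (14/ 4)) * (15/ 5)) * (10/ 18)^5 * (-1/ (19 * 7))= 109375/ 1495908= 0.07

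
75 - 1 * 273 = -198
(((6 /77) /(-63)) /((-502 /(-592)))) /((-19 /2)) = 1184 /7711473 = 0.00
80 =80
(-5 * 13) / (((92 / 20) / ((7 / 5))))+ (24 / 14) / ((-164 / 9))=-131206 / 6601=-19.88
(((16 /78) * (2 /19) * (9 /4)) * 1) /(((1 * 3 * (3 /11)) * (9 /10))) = 440 /6669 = 0.07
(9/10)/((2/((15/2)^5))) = 1366875/128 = 10678.71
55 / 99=5 / 9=0.56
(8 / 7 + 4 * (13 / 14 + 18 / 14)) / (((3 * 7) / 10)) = 100 / 21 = 4.76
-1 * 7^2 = -49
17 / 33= 0.52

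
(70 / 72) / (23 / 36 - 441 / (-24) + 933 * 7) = 70 / 471601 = 0.00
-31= -31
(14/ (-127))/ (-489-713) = 0.00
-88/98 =-44/49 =-0.90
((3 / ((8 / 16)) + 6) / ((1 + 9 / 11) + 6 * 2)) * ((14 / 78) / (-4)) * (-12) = 231 / 494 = 0.47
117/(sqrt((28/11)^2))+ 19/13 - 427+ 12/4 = -137073/364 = -376.57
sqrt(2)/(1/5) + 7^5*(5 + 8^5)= 5*sqrt(2) + 550815811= 550815818.07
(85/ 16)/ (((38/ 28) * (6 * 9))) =595/ 8208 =0.07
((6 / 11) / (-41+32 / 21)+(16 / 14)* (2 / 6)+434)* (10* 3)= 831808720 / 63833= 13031.01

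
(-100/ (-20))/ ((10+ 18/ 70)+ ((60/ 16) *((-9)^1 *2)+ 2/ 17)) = -5950/ 67979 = -0.09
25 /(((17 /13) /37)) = 12025 /17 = 707.35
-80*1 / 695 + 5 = 679 / 139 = 4.88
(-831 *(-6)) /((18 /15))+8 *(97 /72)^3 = 194768353 /46656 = 4174.56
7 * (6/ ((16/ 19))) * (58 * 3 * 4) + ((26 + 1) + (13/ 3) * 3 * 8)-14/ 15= 522646/ 15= 34843.07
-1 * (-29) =29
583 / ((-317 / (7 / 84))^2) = 583 / 14470416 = 0.00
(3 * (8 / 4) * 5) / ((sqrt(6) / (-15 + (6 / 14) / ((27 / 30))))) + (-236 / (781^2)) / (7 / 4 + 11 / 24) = -1525 * sqrt(6) / 21 - 5664 / 32327933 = -177.88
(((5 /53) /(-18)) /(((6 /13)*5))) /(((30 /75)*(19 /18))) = -65 /12084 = -0.01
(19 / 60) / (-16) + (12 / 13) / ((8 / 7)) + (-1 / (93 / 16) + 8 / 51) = 5082151 / 6576960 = 0.77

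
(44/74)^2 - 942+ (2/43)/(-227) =-12583044492/13362809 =-941.65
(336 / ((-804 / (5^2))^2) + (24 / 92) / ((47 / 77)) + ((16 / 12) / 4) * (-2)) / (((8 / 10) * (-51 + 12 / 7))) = -8721377 / 4017960252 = -0.00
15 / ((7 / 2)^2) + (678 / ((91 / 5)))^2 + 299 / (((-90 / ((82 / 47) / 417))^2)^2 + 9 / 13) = 90471436104470764915174691572727 / 65134613986590646996528724694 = 1388.99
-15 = -15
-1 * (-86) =86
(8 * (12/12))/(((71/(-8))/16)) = -1024/71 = -14.42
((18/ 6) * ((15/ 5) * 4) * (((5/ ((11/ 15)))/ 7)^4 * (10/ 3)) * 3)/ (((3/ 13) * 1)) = 49359375000/ 35153041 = 1404.13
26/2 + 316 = 329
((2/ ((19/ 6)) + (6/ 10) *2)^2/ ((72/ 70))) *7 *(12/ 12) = 41209/ 1805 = 22.83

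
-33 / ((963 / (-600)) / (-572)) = -1258400 / 107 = -11760.75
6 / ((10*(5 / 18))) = 54 / 25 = 2.16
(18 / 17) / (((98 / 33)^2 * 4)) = 9801 / 326536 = 0.03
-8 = -8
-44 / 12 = -11 / 3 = -3.67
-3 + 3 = 0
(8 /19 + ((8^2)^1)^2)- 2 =77794 /19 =4094.42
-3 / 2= -1.50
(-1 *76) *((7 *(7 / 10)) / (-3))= 1862 / 15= 124.13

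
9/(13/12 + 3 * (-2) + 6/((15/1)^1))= -540/271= -1.99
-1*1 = -1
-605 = -605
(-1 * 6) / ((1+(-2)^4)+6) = -6 / 23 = -0.26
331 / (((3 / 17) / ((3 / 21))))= 5627 / 21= 267.95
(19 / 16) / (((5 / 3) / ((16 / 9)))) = 19 / 15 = 1.27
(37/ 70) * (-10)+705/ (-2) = -5009/ 14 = -357.79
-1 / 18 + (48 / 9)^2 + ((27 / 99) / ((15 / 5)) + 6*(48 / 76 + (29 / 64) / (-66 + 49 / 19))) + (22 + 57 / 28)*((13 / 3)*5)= 280769002669 / 507719520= 553.00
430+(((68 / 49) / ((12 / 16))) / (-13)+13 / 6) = 550399 / 1274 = 432.02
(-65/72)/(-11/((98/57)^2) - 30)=156065/5829462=0.03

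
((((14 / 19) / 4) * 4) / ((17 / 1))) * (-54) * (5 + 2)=-5292 / 323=-16.38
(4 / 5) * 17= 68 / 5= 13.60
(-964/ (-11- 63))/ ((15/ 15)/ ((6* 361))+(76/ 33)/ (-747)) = -8578646604/ 1726235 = -4969.57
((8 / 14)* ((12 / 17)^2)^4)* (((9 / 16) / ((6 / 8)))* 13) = 16769286144 / 48830302087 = 0.34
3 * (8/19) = 24/19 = 1.26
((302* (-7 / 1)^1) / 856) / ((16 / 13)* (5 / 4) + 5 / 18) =-123669 / 90950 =-1.36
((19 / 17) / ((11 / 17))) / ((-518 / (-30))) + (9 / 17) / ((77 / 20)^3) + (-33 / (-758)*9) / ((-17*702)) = 618448409609 / 5659334636956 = 0.11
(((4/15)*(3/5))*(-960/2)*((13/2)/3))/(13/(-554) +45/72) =-1843712/6665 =-276.63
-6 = -6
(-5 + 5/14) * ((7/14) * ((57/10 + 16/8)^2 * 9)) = -99099/80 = -1238.74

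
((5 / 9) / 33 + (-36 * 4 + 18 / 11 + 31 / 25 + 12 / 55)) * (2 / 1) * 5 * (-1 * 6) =4184392 / 495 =8453.32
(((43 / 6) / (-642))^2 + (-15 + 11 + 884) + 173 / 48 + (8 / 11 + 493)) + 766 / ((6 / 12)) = 29678262935 / 10201059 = 2909.33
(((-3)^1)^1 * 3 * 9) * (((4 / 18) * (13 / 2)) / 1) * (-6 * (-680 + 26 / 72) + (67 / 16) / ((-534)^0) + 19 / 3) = -7653399 / 16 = -478337.44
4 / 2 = 2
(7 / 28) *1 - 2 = -7 / 4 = -1.75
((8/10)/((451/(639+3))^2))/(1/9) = 14837904/1017005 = 14.59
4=4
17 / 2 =8.50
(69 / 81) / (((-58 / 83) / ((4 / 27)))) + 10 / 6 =31417 / 21141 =1.49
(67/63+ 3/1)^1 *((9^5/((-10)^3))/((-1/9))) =1889568/875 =2159.51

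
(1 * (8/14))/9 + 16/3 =340/63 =5.40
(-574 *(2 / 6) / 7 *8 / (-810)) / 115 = 328 / 139725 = 0.00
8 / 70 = 4 / 35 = 0.11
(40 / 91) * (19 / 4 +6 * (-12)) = -2690 / 91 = -29.56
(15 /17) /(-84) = -5 /476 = -0.01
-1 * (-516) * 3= 1548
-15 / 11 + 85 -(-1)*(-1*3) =887 / 11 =80.64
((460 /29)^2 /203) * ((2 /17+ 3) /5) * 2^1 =4485920 /2902291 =1.55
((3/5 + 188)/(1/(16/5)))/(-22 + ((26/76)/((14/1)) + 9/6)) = -8026816/272325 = -29.48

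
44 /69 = 0.64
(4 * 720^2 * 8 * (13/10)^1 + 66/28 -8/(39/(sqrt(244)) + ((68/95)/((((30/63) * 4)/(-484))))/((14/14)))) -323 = 46930000 * sqrt(61)/606951364653 + 183245701091938643563/8497319105142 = 21565119.40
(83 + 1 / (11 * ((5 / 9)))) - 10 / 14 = 31743 / 385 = 82.45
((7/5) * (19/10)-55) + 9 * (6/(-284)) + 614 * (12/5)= 2522399/1775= 1421.07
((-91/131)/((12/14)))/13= -49/786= -0.06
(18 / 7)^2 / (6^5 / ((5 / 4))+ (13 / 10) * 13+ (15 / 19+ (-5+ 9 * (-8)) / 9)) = 554040 / 522006163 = 0.00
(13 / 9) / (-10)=-13 / 90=-0.14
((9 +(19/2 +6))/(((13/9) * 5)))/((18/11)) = 539/260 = 2.07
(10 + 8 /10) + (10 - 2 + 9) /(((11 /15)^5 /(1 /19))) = 229785201 /15299845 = 15.02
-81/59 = -1.37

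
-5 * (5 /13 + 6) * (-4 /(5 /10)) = 3320 /13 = 255.38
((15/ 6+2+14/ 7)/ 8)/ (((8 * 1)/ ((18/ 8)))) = 117/ 512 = 0.23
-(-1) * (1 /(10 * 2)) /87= 1 /1740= 0.00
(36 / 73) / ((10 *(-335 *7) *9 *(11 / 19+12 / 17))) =-646 / 355208875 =-0.00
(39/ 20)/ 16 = 39/ 320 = 0.12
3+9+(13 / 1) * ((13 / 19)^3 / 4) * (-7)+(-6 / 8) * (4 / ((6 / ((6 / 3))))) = 101869 / 27436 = 3.71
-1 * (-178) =178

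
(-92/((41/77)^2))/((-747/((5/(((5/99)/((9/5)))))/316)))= 13500333/55111585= 0.24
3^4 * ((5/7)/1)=405/7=57.86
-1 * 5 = -5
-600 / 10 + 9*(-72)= -708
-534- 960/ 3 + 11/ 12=-10237/ 12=-853.08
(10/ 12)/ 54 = 0.02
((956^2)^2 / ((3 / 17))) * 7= 99398202439424 / 3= 33132734146474.67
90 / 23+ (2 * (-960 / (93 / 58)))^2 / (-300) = -316656242 / 66309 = -4775.46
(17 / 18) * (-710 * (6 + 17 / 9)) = -428485 / 81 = -5289.94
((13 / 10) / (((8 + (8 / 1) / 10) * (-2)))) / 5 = -13 / 880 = -0.01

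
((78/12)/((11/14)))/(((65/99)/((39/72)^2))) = 1183/320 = 3.70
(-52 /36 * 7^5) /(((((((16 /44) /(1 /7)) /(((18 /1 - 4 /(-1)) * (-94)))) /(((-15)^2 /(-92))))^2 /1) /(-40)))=4055986118559375 /1058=3833635272740.43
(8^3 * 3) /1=1536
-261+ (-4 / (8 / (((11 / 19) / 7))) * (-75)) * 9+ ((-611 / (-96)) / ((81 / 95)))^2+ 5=-1386165152723 / 8042001408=-172.37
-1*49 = -49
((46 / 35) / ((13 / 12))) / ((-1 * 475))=-552 / 216125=-0.00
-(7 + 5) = -12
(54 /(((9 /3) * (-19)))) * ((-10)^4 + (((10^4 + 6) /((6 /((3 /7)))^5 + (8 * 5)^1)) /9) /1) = -24203885003 /2554854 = -9473.69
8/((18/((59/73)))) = 236/657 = 0.36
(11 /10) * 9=99 /10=9.90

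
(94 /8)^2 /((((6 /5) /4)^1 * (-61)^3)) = -11045 /5447544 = -0.00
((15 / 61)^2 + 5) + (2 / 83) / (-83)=129712428 / 25633969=5.06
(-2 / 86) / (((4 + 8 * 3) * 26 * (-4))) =1 / 125216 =0.00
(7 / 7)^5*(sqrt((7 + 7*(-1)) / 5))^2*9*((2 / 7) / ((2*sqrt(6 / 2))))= 0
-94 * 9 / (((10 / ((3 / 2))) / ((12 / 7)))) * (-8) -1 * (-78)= 63642 / 35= 1818.34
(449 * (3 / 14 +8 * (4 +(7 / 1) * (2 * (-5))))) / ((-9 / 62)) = 11427499 / 7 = 1632499.86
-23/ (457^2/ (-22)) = 506/ 208849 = 0.00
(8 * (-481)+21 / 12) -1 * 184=-16121 / 4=-4030.25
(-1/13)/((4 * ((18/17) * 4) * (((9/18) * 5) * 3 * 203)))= -17/5700240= -0.00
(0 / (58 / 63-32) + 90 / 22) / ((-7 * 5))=-9 / 77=-0.12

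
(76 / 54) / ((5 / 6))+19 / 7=1387 / 315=4.40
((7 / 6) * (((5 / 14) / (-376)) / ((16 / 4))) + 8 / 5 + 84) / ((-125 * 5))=-7724519 / 56400000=-0.14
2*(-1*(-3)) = 6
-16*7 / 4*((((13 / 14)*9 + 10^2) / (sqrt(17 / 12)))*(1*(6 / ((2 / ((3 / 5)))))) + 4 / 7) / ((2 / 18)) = -491508*sqrt(51) / 85 - 144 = -41438.93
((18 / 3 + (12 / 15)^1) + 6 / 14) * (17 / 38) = 4301 / 1330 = 3.23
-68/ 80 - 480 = -480.85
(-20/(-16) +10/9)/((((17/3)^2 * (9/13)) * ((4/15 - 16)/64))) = -1300/3009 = -0.43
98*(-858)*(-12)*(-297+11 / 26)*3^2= -2693236392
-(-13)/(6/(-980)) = -6370/3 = -2123.33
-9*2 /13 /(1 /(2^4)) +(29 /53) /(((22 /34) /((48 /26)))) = -156072 /7579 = -20.59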